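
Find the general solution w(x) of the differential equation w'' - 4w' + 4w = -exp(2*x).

w = C1*exp(2*x) - x**2*exp(2*x)/2 + C2*x*exp(2*x)

Characteristic equation r² - 4r + 4 = 0 has discriminant (-4)² - 4·(4) = 0, so r = 2 is a repeated root.
Hence w_h = (C1 + C2*x)*exp(2*x).
Since exp(2*x) solves the homogeneous equation (r = 2 is a root of multiplicity 2), multiply the trial by x^2. Try w_p = A*x^2*exp(2*x). Substituting into the equation and dividing by exp(2*x) gives A = -1/2, so w_p = -x^2*exp(2*x)/2.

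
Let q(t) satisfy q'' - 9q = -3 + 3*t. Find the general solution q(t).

Characteristic equation r² - 9 = 0 factors as (r - 3)(r + 3) = 0, so r = 3, -3.
Hence q_h = C1*exp(3*t) + C2*exp(-3*t).
For the particular solution try q_p = A0 + A1*t. Substituting and matching coefficients of each power of t gives A0 = 1/3, A1 = -1/3, so q_p = 1/3 - t/3.

q = 1/3 - t/3 + C1*exp(3*t) + C2*exp(-3*t)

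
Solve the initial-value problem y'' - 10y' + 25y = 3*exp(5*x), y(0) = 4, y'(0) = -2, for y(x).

y = 4*exp(5*x) - 22*x*exp(5*x) + 3*x**2*exp(5*x)/2

Characteristic equation r² - 10r + 25 = 0 has discriminant (-10)² - 4·(25) = 0, so r = 5 is a repeated root.
Hence y_h = (C1 + C2*x)*exp(5*x).
Since exp(5*x) solves the homogeneous equation (r = 5 is a root of multiplicity 2), multiply the trial by x^2. Try y_p = A*x^2*exp(5*x). Substituting into the equation and dividing by exp(5*x) gives A = 3/2, so y_p = 3*x^2*exp(5*x)/2.
General solution: y = C1*exp(5*x) + 3*x^2*exp(5*x)/2 + C2*x*exp(5*x).
Apply the initial conditions: y(0) = C1 = 4 and y'(0) = C2 + 5*C1 = -2. Solving gives C1 = 4, C2 = -22.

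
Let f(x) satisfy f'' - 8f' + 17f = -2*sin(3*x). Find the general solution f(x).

Characteristic equation r² - 8r + 17 = 0 has discriminant (-8)² - 4·(17) = -4 < 0, so r = 4 ± i.
Hence f_h = C1*cos(x)*exp(4*x) + C2*exp(4*x)*sin(x).
Try f_p = A*cos(3*x) + B*sin(3*x). Substituting and equating the coefficients of cos(3x) and sin(3x) gives A = -3/40, B = -1/40, so f_p = -3*cos(3*x)/40 - sin(3*x)/40.

f = -3*cos(3*x)/40 - sin(3*x)/40 + C1*cos(x)*exp(4*x) + C2*exp(4*x)*sin(x)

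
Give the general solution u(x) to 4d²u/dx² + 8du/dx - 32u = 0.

Divide through by 4: u'' + 2u' - 8u = 0.
Characteristic equation r² + 2r - 8 = 0 factors as (r - 2)(r + 4) = 0, so r = 2, -4.
Hence u_h = C1*exp(2*x) + C2*exp(-4*x).

u = C1*exp(2*x) + C2*exp(-4*x)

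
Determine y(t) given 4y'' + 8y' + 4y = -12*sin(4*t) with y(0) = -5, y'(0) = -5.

y = -1469*exp(-t)/289 + 24*cos(4*t)/289 + 45*sin(4*t)/289 - 182*t*exp(-t)/17

Divide through by 4: y'' + 2y' + y = -3*sin(4*t).
Characteristic equation r² + 2r + 1 = 0 has discriminant (2)² - 4·(1) = 0, so r = -1 is a repeated root.
Hence y_h = (C1 + C2*t)*exp(-t).
Try y_p = A*cos(4*t) + B*sin(4*t). Substituting and equating the coefficients of cos(4t) and sin(4t) gives A = 24/289, B = 45/289, so y_p = 24*cos(4*t)/289 + 45*sin(4*t)/289.
General solution: y = 24*cos(4*t)/289 + 45*sin(4*t)/289 + C1*exp(-t) + C2*t*exp(-t).
Apply the initial conditions: y(0) = 24/289 + C1 = -5 and y'(0) = 180/289 + C2 - C1 = -5. Solving gives C1 = -1469/289, C2 = -182/17.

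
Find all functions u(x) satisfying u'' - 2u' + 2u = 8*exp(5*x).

u = 8*exp(5*x)/17 + C1*cos(x)*exp(x) + C2*exp(x)*sin(x)

Characteristic equation r² - 2r + 2 = 0 has discriminant (-2)² - 4·(2) = -4 < 0, so r = 1 ± i.
Hence u_h = C1*cos(x)*exp(x) + C2*exp(x)*sin(x).
Try u_p = A*exp(5*x). Substituting into the equation and dividing by exp(5*x) gives A = 8/17, so u_p = 8*exp(5*x)/17.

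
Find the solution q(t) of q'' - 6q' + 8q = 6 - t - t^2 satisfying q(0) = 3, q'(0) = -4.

Characteristic equation r² - 6r + 8 = 0 factors as (r - 2)(r - 4) = 0, so r = 2, 4.
Hence q_h = C1*exp(2*t) + C2*exp(4*t).
For the particular solution try q_p = A0 + A1*t + A2*t^2. Substituting and matching coefficients of each power of t gives A0 = 35/64, A1 = -5/16, A2 = -1/8, so q_p = 35/64 - 5*t/16 - t^2/8.
General solution: q = 35/64 - 5*t/16 - t^2/8 + C1*exp(2*t) + C2*exp(4*t).
Apply the initial conditions: q(0) = 35/64 + C1 + C2 = 3 and q'(0) = -5/16 + 2*C1 + 4*C2 = -4. Solving gives C1 = 27/4, C2 = -275/64.

q = 35/64 - 275*exp(4*t)/64 - 5*t/16 - t**2/8 + 27*exp(2*t)/4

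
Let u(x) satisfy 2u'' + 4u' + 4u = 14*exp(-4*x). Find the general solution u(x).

Divide through by 2: u'' + 2u' + 2u = 7*exp(-4*x).
Characteristic equation r² + 2r + 2 = 0 has discriminant (2)² - 4·(2) = -4 < 0, so r = -1 ± i.
Hence u_h = C1*cos(x)*exp(-x) + C2*exp(-x)*sin(x).
Try u_p = A*exp(-4*x). Substituting into the equation and dividing by exp(-4*x) gives A = 7/10, so u_p = 7*exp(-4*x)/10.

u = 7*exp(-4*x)/10 + C1*cos(x)*exp(-x) + C2*exp(-x)*sin(x)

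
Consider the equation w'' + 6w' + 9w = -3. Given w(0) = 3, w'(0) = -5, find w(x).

w = -1/3 + 10*exp(-3*x)/3 + 5*x*exp(-3*x)

Characteristic equation r² + 6r + 9 = 0 has discriminant (6)² - 4·(9) = 0, so r = -3 is a repeated root.
Hence w_h = (C1 + C2*x)*exp(-3*x).
For the particular solution try w_p = A0. Substituting and matching coefficients of each power of x gives A0 = -1/3, so w_p = -1/3.
General solution: w = -1/3 + C1*exp(-3*x) + C2*x*exp(-3*x).
Apply the initial conditions: w(0) = -1/3 + C1 = 3 and w'(0) = C2 - 3*C1 = -5. Solving gives C1 = 10/3, C2 = 5.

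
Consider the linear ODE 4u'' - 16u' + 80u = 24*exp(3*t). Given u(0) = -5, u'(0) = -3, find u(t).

u = 6*exp(3*t)/17 - 91*cos(4*t)*exp(2*t)/17 + 113*exp(2*t)*sin(4*t)/68

Divide through by 4: u'' - 4u' + 20u = 6*exp(3*t).
Characteristic equation r² - 4r + 20 = 0 has discriminant (-4)² - 4·(20) = -64 < 0, so r = 2 ± 4i.
Hence u_h = C1*cos(4*t)*exp(2*t) + C2*exp(2*t)*sin(4*t).
Try u_p = A*exp(3*t). Substituting into the equation and dividing by exp(3*t) gives A = 6/17, so u_p = 6*exp(3*t)/17.
General solution: u = 6*exp(3*t)/17 + C1*cos(4*t)*exp(2*t) + C2*exp(2*t)*sin(4*t).
Apply the initial conditions: u(0) = 6/17 + C1 = -5 and u'(0) = 18/17 + 2*C1 + 4*C2 = -3. Solving gives C1 = -91/17, C2 = 113/68.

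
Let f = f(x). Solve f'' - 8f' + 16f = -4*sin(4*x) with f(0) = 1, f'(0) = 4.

f = -cos(4*x)/8 + 9*exp(4*x)/8 - x*exp(4*x)/2

Characteristic equation r² - 8r + 16 = 0 has discriminant (-8)² - 4·(16) = 0, so r = 4 is a repeated root.
Hence f_h = (C1 + C2*x)*exp(4*x).
Try f_p = A*cos(4*x) + B*sin(4*x). Substituting and equating the coefficients of cos(4x) and sin(4x) gives A = -1/8, B = 0, so f_p = -cos(4*x)/8.
General solution: f = -cos(4*x)/8 + C1*exp(4*x) + C2*x*exp(4*x).
Apply the initial conditions: f(0) = -1/8 + C1 = 1 and f'(0) = C2 + 4*C1 = 4. Solving gives C1 = 9/8, C2 = -1/2.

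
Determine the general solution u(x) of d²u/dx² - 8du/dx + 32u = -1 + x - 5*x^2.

Characteristic equation r² - 8r + 32 = 0 has discriminant (-8)² - 4·(32) = -64 < 0, so r = 4 ± 4i.
Hence u_h = C1*cos(4*x)*exp(4*x) + C2*exp(4*x)*sin(4*x).
For the particular solution try u_p = A0 + A1*x + A2*x^2. Substituting and matching coefficients of each power of x gives A0 = -17/512, A1 = -3/64, A2 = -5/32, so u_p = -17/512 - 5*x^2/32 - 3*x/64.

u = -17/512 - 5*x**2/32 - 3*x/64 + C1*cos(4*x)*exp(4*x) + C2*exp(4*x)*sin(4*x)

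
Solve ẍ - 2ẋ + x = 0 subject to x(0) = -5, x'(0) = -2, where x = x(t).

Characteristic equation r² - 2r + 1 = 0 has discriminant (-2)² - 4·(1) = 0, so r = 1 is a repeated root.
Hence x_h = (C1 + C2*t)*exp(t).
Apply the initial conditions: x(0) = C1 = -5 and x'(0) = C1 + C2 = -2. Solving gives C1 = -5, C2 = 3.

x = -5*exp(t) + 3*t*exp(t)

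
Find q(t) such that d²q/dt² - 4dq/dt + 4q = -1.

q = -1/4 + C1*exp(2*t) + C2*t*exp(2*t)

Characteristic equation r² - 4r + 4 = 0 has discriminant (-4)² - 4·(4) = 0, so r = 2 is a repeated root.
Hence q_h = (C1 + C2*t)*exp(2*t).
For the particular solution try q_p = A0. Substituting and matching coefficients of each power of t gives A0 = -1/4, so q_p = -1/4.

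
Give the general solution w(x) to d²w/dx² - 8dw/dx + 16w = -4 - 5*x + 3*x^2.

w = -43/128 - x/8 + 3*x**2/16 + C1*exp(4*x) + C2*x*exp(4*x)

Characteristic equation r² - 8r + 16 = 0 has discriminant (-8)² - 4·(16) = 0, so r = 4 is a repeated root.
Hence w_h = (C1 + C2*x)*exp(4*x).
For the particular solution try w_p = A0 + A1*x + A2*x^2. Substituting and matching coefficients of each power of x gives A0 = -43/128, A1 = -1/8, A2 = 3/16, so w_p = -43/128 - x/8 + 3*x^2/16.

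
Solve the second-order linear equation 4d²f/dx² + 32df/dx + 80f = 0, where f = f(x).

f = C1*cos(2*x)*exp(-4*x) + C2*exp(-4*x)*sin(2*x)

Divide through by 4: f'' + 8f' + 20f = 0.
Characteristic equation r² + 8r + 20 = 0 has discriminant (8)² - 4·(20) = -16 < 0, so r = -4 ± 2i.
Hence f_h = C1*cos(2*x)*exp(-4*x) + C2*exp(-4*x)*sin(2*x).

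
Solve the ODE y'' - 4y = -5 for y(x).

Characteristic equation r² - 4 = 0 factors as (r - 2)(r + 2) = 0, so r = 2, -2.
Hence y_h = C1*exp(2*x) + C2*exp(-2*x).
For the particular solution try y_p = A0. Substituting and matching coefficients of each power of x gives A0 = 5/4, so y_p = 5/4.

y = 5/4 + C1*exp(2*x) + C2*exp(-2*x)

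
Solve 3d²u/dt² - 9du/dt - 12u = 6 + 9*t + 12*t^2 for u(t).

Divide through by 3: u'' - 3u' - 4u = 2 + 3*t + 4*t^2.
Characteristic equation r² - 3r - 4 = 0 factors as (r + 1)(r - 4) = 0, so r = -1, 4.
Hence u_h = C1*exp(-t) + C2*exp(4*t).
For the particular solution try u_p = A0 + A1*t + A2*t^2. Substituting and matching coefficients of each power of t gives A0 = -25/16, A1 = 3/4, A2 = -1, so u_p = -25/16 - t^2 + 3*t/4.

u = -25/16 - t**2 + 3*t/4 + C1*exp(-t) + C2*exp(4*t)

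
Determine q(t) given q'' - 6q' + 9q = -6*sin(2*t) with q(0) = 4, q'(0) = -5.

Characteristic equation r² - 6r + 9 = 0 has discriminant (-6)² - 4·(9) = 0, so r = 3 is a repeated root.
Hence q_h = (C1 + C2*t)*exp(3*t).
Try q_p = A*cos(2*t) + B*sin(2*t). Substituting and equating the coefficients of cos(2t) and sin(2t) gives A = -72/169, B = -30/169, so q_p = -72*cos(2*t)/169 - 30*sin(2*t)/169.
General solution: q = -72*cos(2*t)/169 - 30*sin(2*t)/169 + C1*exp(3*t) + C2*t*exp(3*t).
Apply the initial conditions: q(0) = -72/169 + C1 = 4 and q'(0) = -60/169 + C2 + 3*C1 = -5. Solving gives C1 = 748/169, C2 = -233/13.

q = -72*cos(2*t)/169 - 30*sin(2*t)/169 + 748*exp(3*t)/169 - 233*t*exp(3*t)/13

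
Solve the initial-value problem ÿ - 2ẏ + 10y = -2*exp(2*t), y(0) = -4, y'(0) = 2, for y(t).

y = -exp(2*t)/5 - 19*cos(3*t)*exp(t)/5 + 31*exp(t)*sin(3*t)/15

Characteristic equation r² - 2r + 10 = 0 has discriminant (-2)² - 4·(10) = -36 < 0, so r = 1 ± 3i.
Hence y_h = C1*cos(3*t)*exp(t) + C2*exp(t)*sin(3*t).
Try y_p = A*exp(2*t). Substituting into the equation and dividing by exp(2*t) gives A = -1/5, so y_p = -exp(2*t)/5.
General solution: y = -exp(2*t)/5 + C1*cos(3*t)*exp(t) + C2*exp(t)*sin(3*t).
Apply the initial conditions: y(0) = -1/5 + C1 = -4 and y'(0) = -2/5 + C1 + 3*C2 = 2. Solving gives C1 = -19/5, C2 = 31/15.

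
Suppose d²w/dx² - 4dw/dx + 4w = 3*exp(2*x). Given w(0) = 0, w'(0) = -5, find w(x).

w = -5*x*exp(2*x) + 3*x**2*exp(2*x)/2

Characteristic equation r² - 4r + 4 = 0 has discriminant (-4)² - 4·(4) = 0, so r = 2 is a repeated root.
Hence w_h = (C1 + C2*x)*exp(2*x).
Since exp(2*x) solves the homogeneous equation (r = 2 is a root of multiplicity 2), multiply the trial by x^2. Try w_p = A*x^2*exp(2*x). Substituting into the equation and dividing by exp(2*x) gives A = 3/2, so w_p = 3*x^2*exp(2*x)/2.
General solution: w = C1*exp(2*x) + 3*x^2*exp(2*x)/2 + C2*x*exp(2*x).
Apply the initial conditions: w(0) = C1 = 0 and w'(0) = C2 + 2*C1 = -5. Solving gives C1 = 0, C2 = -5.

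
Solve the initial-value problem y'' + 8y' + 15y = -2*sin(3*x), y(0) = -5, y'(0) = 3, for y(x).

Characteristic equation r² + 8r + 15 = 0 factors as (r + 5)(r + 3) = 0, so r = -5, -3.
Hence y_h = C1*exp(-5*x) + C2*exp(-3*x).
Try y_p = A*cos(3*x) + B*sin(3*x). Substituting and equating the coefficients of cos(3x) and sin(3x) gives A = 4/51, B = -1/51, so y_p = -sin(3*x)/51 + 4*cos(3*x)/51.
General solution: y = -sin(3*x)/51 + 4*cos(3*x)/51 + C1*exp(-5*x) + C2*exp(-3*x).
Apply the initial conditions: y(0) = 4/51 + C1 + C2 = -5 and y'(0) = -1/17 - 5*C1 - 3*C2 = 3. Solving gives C1 = 207/34, C2 = -67/6.

y = -67*exp(-3*x)/6 - sin(3*x)/51 + 4*cos(3*x)/51 + 207*exp(-5*x)/34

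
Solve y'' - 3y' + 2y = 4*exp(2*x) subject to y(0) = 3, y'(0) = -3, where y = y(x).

y = -10*exp(2*x) + 13*exp(x) + 4*x*exp(2*x)

Characteristic equation r² - 3r + 2 = 0 factors as (r - 2)(r - 1) = 0, so r = 2, 1.
Hence y_h = C1*exp(2*x) + C2*exp(x).
Since exp(2*x) solves the homogeneous equation (r = 2 is a root of multiplicity 1), multiply the trial by x. Try y_p = A*x*exp(2*x). Substituting into the equation and dividing by exp(2*x) gives A = 4, so y_p = 4*x*exp(2*x).
General solution: y = C1*exp(2*x) + C2*exp(x) + 4*x*exp(2*x).
Apply the initial conditions: y(0) = C1 + C2 = 3 and y'(0) = 4 + C2 + 2*C1 = -3. Solving gives C1 = -10, C2 = 13.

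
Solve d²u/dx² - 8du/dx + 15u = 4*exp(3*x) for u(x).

u = C1*exp(5*x) + C2*exp(3*x) - 2*x*exp(3*x)

Characteristic equation r² - 8r + 15 = 0 factors as (r - 5)(r - 3) = 0, so r = 5, 3.
Hence u_h = C1*exp(5*x) + C2*exp(3*x).
Since exp(3*x) solves the homogeneous equation (r = 3 is a root of multiplicity 1), multiply the trial by x. Try u_p = A*x*exp(3*x). Substituting into the equation and dividing by exp(3*x) gives A = -2, so u_p = -2*x*exp(3*x).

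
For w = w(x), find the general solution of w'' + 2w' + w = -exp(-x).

Characteristic equation r² + 2r + 1 = 0 has discriminant (2)² - 4·(1) = 0, so r = -1 is a repeated root.
Hence w_h = (C1 + C2*x)*exp(-x).
Since exp(-x) solves the homogeneous equation (r = -1 is a root of multiplicity 2), multiply the trial by x^2. Try w_p = A*x^2*exp(-x). Substituting into the equation and dividing by exp(-x) gives A = -1/2, so w_p = -x^2*exp(-x)/2.

w = C1*exp(-x) - x**2*exp(-x)/2 + C2*x*exp(-x)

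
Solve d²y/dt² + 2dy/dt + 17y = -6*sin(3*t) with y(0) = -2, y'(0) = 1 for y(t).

y = -12*sin(3*t)/25 + 9*cos(3*t)/25 - 59*cos(4*t)*exp(-t)/25 + exp(-t)*sin(4*t)/50

Characteristic equation r² + 2r + 17 = 0 has discriminant (2)² - 4·(17) = -64 < 0, so r = -1 ± 4i.
Hence y_h = C1*cos(4*t)*exp(-t) + C2*exp(-t)*sin(4*t).
Try y_p = A*cos(3*t) + B*sin(3*t). Substituting and equating the coefficients of cos(3t) and sin(3t) gives A = 9/25, B = -12/25, so y_p = -12*sin(3*t)/25 + 9*cos(3*t)/25.
General solution: y = -12*sin(3*t)/25 + 9*cos(3*t)/25 + C1*cos(4*t)*exp(-t) + C2*exp(-t)*sin(4*t).
Apply the initial conditions: y(0) = 9/25 + C1 = -2 and y'(0) = -36/25 - C1 + 4*C2 = 1. Solving gives C1 = -59/25, C2 = 1/50.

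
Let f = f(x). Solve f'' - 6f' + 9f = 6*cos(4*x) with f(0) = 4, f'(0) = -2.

Characteristic equation r² - 6r + 9 = 0 has discriminant (-6)² - 4·(9) = 0, so r = 3 is a repeated root.
Hence f_h = (C1 + C2*x)*exp(3*x).
Try f_p = A*cos(4*x) + B*sin(4*x). Substituting and equating the coefficients of cos(4x) and sin(4x) gives A = -42/625, B = -144/625, so f_p = -144*sin(4*x)/625 - 42*cos(4*x)/625.
General solution: f = -144*sin(4*x)/625 - 42*cos(4*x)/625 + C1*exp(3*x) + C2*x*exp(3*x).
Apply the initial conditions: f(0) = -42/625 + C1 = 4 and f'(0) = -576/625 + C2 + 3*C1 = -2. Solving gives C1 = 2542/625, C2 = -332/25.

f = -144*sin(4*x)/625 - 42*cos(4*x)/625 + 2542*exp(3*x)/625 - 332*x*exp(3*x)/25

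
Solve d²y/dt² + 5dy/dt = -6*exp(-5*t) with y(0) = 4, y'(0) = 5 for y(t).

Characteristic equation r² + 5r = 0 factors as (r + 5)r = 0, so r = -5, 0.
Hence y_h = C1*exp(-5*t) + C2.
Since exp(-5*t) solves the homogeneous equation (r = -5 is a root of multiplicity 1), multiply the trial by t. Try y_p = A*t*exp(-5*t). Substituting into the equation and dividing by exp(-5*t) gives A = 6/5, so y_p = 6*t*exp(-5*t)/5.
General solution: y = C2 + C1*exp(-5*t) + 6*t*exp(-5*t)/5.
Apply the initial conditions: y(0) = C1 + C2 = 4 and y'(0) = 6/5 - 5*C1 = 5. Solving gives C1 = -19/25, C2 = 119/25.

y = 119/25 - 19*exp(-5*t)/25 + 6*t*exp(-5*t)/5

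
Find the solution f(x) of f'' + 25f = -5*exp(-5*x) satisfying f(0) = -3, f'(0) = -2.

Characteristic equation r² + 25 = 0 has discriminant (0)² - 4·(25) = -100 < 0, so r = ± 5i.
Hence f_h = C1*cos(5*x) + C2*sin(5*x).
Try f_p = A*exp(-5*x). Substituting into the equation and dividing by exp(-5*x) gives A = -1/10, so f_p = -exp(-5*x)/10.
General solution: f = -exp(-5*x)/10 + C1*cos(5*x) + C2*sin(5*x).
Apply the initial conditions: f(0) = -1/10 + C1 = -3 and f'(0) = 1/2 + 5*C2 = -2. Solving gives C1 = -29/10, C2 = -1/2.

f = -29*cos(5*x)/10 - sin(5*x)/2 - exp(-5*x)/10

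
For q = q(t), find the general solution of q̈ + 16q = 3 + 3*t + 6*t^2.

q = 9/64 + 3*t**2/8 + 3*t/16 + C1*cos(4*t) + C2*sin(4*t)

Characteristic equation r² + 16 = 0 has discriminant (0)² - 4·(16) = -64 < 0, so r = ± 4i.
Hence q_h = C1*cos(4*t) + C2*sin(4*t).
For the particular solution try q_p = A0 + A1*t + A2*t^2. Substituting and matching coefficients of each power of t gives A0 = 9/64, A1 = 3/16, A2 = 3/8, so q_p = 9/64 + 3*t^2/8 + 3*t/16.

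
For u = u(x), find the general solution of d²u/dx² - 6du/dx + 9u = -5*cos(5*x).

Characteristic equation r² - 6r + 9 = 0 has discriminant (-6)² - 4·(9) = 0, so r = 3 is a repeated root.
Hence u_h = (C1 + C2*x)*exp(3*x).
Try u_p = A*cos(5*x) + B*sin(5*x). Substituting and equating the coefficients of cos(5x) and sin(5x) gives A = 20/289, B = 75/578, so u_p = 20*cos(5*x)/289 + 75*sin(5*x)/578.

u = 20*cos(5*x)/289 + 75*sin(5*x)/578 + C1*exp(3*x) + C2*x*exp(3*x)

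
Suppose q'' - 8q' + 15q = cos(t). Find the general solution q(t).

Characteristic equation r² - 8r + 15 = 0 factors as (r - 3)(r - 5) = 0, so r = 3, 5.
Hence q_h = C1*exp(3*t) + C2*exp(5*t).
Try q_p = A*cos(t) + B*sin(t). Substituting and equating the coefficients of cos(t) and sin(t) gives A = 7/130, B = -2/65, so q_p = -2*sin(t)/65 + 7*cos(t)/130.

q = -2*sin(t)/65 + 7*cos(t)/130 + C1*exp(3*t) + C2*exp(5*t)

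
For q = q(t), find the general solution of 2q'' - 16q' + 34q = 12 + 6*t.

Divide through by 2: q'' - 8q' + 17q = 6 + 3*t.
Characteristic equation r² - 8r + 17 = 0 has discriminant (-8)² - 4·(17) = -4 < 0, so r = 4 ± i.
Hence q_h = C1*cos(t)*exp(4*t) + C2*exp(4*t)*sin(t).
For the particular solution try q_p = A0 + A1*t. Substituting and matching coefficients of each power of t gives A0 = 126/289, A1 = 3/17, so q_p = 126/289 + 3*t/17.

q = 126/289 + 3*t/17 + C1*cos(t)*exp(4*t) + C2*exp(4*t)*sin(t)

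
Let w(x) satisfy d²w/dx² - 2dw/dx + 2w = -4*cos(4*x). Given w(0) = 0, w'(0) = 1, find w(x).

Characteristic equation r² - 2r + 2 = 0 has discriminant (-2)² - 4·(2) = -4 < 0, so r = 1 ± i.
Hence w_h = C1*cos(x)*exp(x) + C2*exp(x)*sin(x).
Try w_p = A*cos(4*x) + B*sin(4*x). Substituting and equating the coefficients of cos(4x) and sin(4x) gives A = 14/65, B = 8/65, so w_p = 8*sin(4*x)/65 + 14*cos(4*x)/65.
General solution: w = 8*sin(4*x)/65 + 14*cos(4*x)/65 + C1*cos(x)*exp(x) + C2*exp(x)*sin(x).
Apply the initial conditions: w(0) = 14/65 + C1 = 0 and w'(0) = 32/65 + C1 + C2 = 1. Solving gives C1 = -14/65, C2 = 47/65.

w = 8*sin(4*x)/65 + 14*cos(4*x)/65 - 14*cos(x)*exp(x)/65 + 47*exp(x)*sin(x)/65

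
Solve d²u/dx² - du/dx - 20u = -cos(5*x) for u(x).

u = sin(5*x)/410 + 9*cos(5*x)/410 + C1*exp(-4*x) + C2*exp(5*x)

Characteristic equation r² - r - 20 = 0 factors as (r + 4)(r - 5) = 0, so r = -4, 5.
Hence u_h = C1*exp(-4*x) + C2*exp(5*x).
Try u_p = A*cos(5*x) + B*sin(5*x). Substituting and equating the coefficients of cos(5x) and sin(5x) gives A = 9/410, B = 1/410, so u_p = sin(5*x)/410 + 9*cos(5*x)/410.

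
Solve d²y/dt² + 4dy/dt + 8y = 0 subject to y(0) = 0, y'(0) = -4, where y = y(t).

y = -2*exp(-2*t)*sin(2*t)

Characteristic equation r² + 4r + 8 = 0 has discriminant (4)² - 4·(8) = -16 < 0, so r = -2 ± 2i.
Hence y_h = C1*cos(2*t)*exp(-2*t) + C2*exp(-2*t)*sin(2*t).
Apply the initial conditions: y(0) = C1 = 0 and y'(0) = -2*C1 + 2*C2 = -4. Solving gives C1 = 0, C2 = -2.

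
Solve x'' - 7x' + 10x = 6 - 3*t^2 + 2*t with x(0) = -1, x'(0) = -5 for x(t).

Characteristic equation r² - 7r + 10 = 0 factors as (r - 5)(r - 2) = 0, so r = 5, 2.
Hence x_h = C1*exp(5*t) + C2*exp(2*t).
For the particular solution try x_p = A0 + A1*t + A2*t^2. Substituting and matching coefficients of each power of t gives A0 = 253/500, A1 = -11/50, A2 = -3/10, so x_p = 253/500 - 11*t/50 - 3*t^2/10.
General solution: x = 253/500 - 11*t/50 - 3*t^2/10 + C1*exp(5*t) + C2*exp(2*t).
Apply the initial conditions: x(0) = 253/500 + C1 + C2 = -1 and x'(0) = -11/50 + 2*C2 + 5*C1 = -5. Solving gives C1 = -221/375, C2 = -11/12.

x = 253/500 - 221*exp(5*t)/375 - 11*exp(2*t)/12 - 11*t/50 - 3*t**2/10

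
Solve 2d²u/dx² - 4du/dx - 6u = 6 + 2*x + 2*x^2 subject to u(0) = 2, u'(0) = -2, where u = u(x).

u = -35/27 + 3*exp(-x) - x**2/3 + x/9 + 8*exp(3*x)/27

Divide through by 2: u'' - 2u' - 3u = 3 + x + x^2.
Characteristic equation r² - 2r - 3 = 0 factors as (r - 3)(r + 1) = 0, so r = 3, -1.
Hence u_h = C1*exp(3*x) + C2*exp(-x).
For the particular solution try u_p = A0 + A1*x + A2*x^2. Substituting and matching coefficients of each power of x gives A0 = -35/27, A1 = 1/9, A2 = -1/3, so u_p = -35/27 - x^2/3 + x/9.
General solution: u = -35/27 - x^2/3 + x/9 + C1*exp(3*x) + C2*exp(-x).
Apply the initial conditions: u(0) = -35/27 + C1 + C2 = 2 and u'(0) = 1/9 - C2 + 3*C1 = -2. Solving gives C1 = 8/27, C2 = 3.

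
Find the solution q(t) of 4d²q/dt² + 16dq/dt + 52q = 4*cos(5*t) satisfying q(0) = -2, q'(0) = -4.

q = -3*cos(5*t)/136 + 5*sin(5*t)/136 - 369*exp(-2*t)*sin(3*t)/136 - 269*cos(3*t)*exp(-2*t)/136

Divide through by 4: q'' + 4q' + 13q = cos(5*t).
Characteristic equation r² + 4r + 13 = 0 has discriminant (4)² - 4·(13) = -36 < 0, so r = -2 ± 3i.
Hence q_h = C1*cos(3*t)*exp(-2*t) + C2*exp(-2*t)*sin(3*t).
Try q_p = A*cos(5*t) + B*sin(5*t). Substituting and equating the coefficients of cos(5t) and sin(5t) gives A = -3/136, B = 5/136, so q_p = -3*cos(5*t)/136 + 5*sin(5*t)/136.
General solution: q = -3*cos(5*t)/136 + 5*sin(5*t)/136 + C1*cos(3*t)*exp(-2*t) + C2*exp(-2*t)*sin(3*t).
Apply the initial conditions: q(0) = -3/136 + C1 = -2 and q'(0) = 25/136 - 2*C1 + 3*C2 = -4. Solving gives C1 = -269/136, C2 = -369/136.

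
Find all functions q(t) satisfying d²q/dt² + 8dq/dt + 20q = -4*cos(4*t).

Characteristic equation r² + 8r + 20 = 0 has discriminant (8)² - 4·(20) = -16 < 0, so r = -4 ± 2i.
Hence q_h = C1*cos(2*t)*exp(-4*t) + C2*exp(-4*t)*sin(2*t).
Try q_p = A*cos(4*t) + B*sin(4*t). Substituting and equating the coefficients of cos(4t) and sin(4t) gives A = -1/65, B = -8/65, so q_p = -8*sin(4*t)/65 - cos(4*t)/65.

q = -8*sin(4*t)/65 - cos(4*t)/65 + C1*cos(2*t)*exp(-4*t) + C2*exp(-4*t)*sin(2*t)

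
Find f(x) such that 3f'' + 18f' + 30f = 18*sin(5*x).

Divide through by 3: f'' + 6f' + 10f = 6*sin(5*x).
Characteristic equation r² + 6r + 10 = 0 has discriminant (6)² - 4·(10) = -4 < 0, so r = -3 ± i.
Hence f_h = C1*cos(x)*exp(-3*x) + C2*exp(-3*x)*sin(x).
Try f_p = A*cos(5*x) + B*sin(5*x). Substituting and equating the coefficients of cos(5x) and sin(5x) gives A = -4/25, B = -2/25, so f_p = -4*cos(5*x)/25 - 2*sin(5*x)/25.

f = -4*cos(5*x)/25 - 2*sin(5*x)/25 + C1*cos(x)*exp(-3*x) + C2*exp(-3*x)*sin(x)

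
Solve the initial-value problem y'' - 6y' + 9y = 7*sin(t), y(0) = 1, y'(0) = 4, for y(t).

Characteristic equation r² - 6r + 9 = 0 has discriminant (-6)² - 4·(9) = 0, so r = 3 is a repeated root.
Hence y_h = (C1 + C2*t)*exp(3*t).
Try y_p = A*cos(t) + B*sin(t). Substituting and equating the coefficients of cos(t) and sin(t) gives A = 21/50, B = 14/25, so y_p = 14*sin(t)/25 + 21*cos(t)/50.
General solution: y = 14*sin(t)/25 + 21*cos(t)/50 + C1*exp(3*t) + C2*t*exp(3*t).
Apply the initial conditions: y(0) = 21/50 + C1 = 1 and y'(0) = 14/25 + C2 + 3*C1 = 4. Solving gives C1 = 29/50, C2 = 17/10.

y = 14*sin(t)/25 + 21*cos(t)/50 + 29*exp(3*t)/50 + 17*t*exp(3*t)/10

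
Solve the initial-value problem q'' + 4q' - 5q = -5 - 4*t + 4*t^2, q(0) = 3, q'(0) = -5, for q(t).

Characteristic equation r² + 4r - 5 = 0 factors as (r - 1)(r + 5) = 0, so r = 1, -5.
Hence q_h = C1*exp(t) + C2*exp(-5*t).
For the particular solution try q_p = A0 + A1*t + A2*t^2. Substituting and matching coefficients of each power of t gives A0 = 37/125, A1 = -12/25, A2 = -4/5, so q_p = 37/125 - 12*t/25 - 4*t^2/5.
General solution: q = 37/125 - 12*t/25 - 4*t^2/5 + C1*exp(t) + C2*exp(-5*t).
Apply the initial conditions: q(0) = 37/125 + C1 + C2 = 3 and q'(0) = -12/25 + C1 - 5*C2 = -5. Solving gives C1 = 3/2, C2 = 301/250.

q = 37/125 - 12*t/25 - 4*t**2/5 + 3*exp(t)/2 + 301*exp(-5*t)/250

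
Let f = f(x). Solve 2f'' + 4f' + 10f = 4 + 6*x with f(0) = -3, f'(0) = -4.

Divide through by 2: f'' + 2f' + 5f = 2 + 3*x.
Characteristic equation r² + 2r + 5 = 0 has discriminant (2)² - 4·(5) = -16 < 0, so r = -1 ± 2i.
Hence f_h = C1*cos(2*x)*exp(-x) + C2*exp(-x)*sin(2*x).
For the particular solution try f_p = A0 + A1*x. Substituting and matching coefficients of each power of x gives A0 = 4/25, A1 = 3/5, so f_p = 4/25 + 3*x/5.
General solution: f = 4/25 + 3*x/5 + C1*cos(2*x)*exp(-x) + C2*exp(-x)*sin(2*x).
Apply the initial conditions: f(0) = 4/25 + C1 = -3 and f'(0) = 3/5 - C1 + 2*C2 = -4. Solving gives C1 = -79/25, C2 = -97/25.

f = 4/25 + 3*x/5 - 97*exp(-x)*sin(2*x)/25 - 79*cos(2*x)*exp(-x)/25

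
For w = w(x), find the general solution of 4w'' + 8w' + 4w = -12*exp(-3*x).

w = -3*exp(-3*x)/4 + C1*exp(-x) + C2*x*exp(-x)

Divide through by 4: w'' + 2w' + w = -3*exp(-3*x).
Characteristic equation r² + 2r + 1 = 0 has discriminant (2)² - 4·(1) = 0, so r = -1 is a repeated root.
Hence w_h = (C1 + C2*x)*exp(-x).
Try w_p = A*exp(-3*x). Substituting into the equation and dividing by exp(-3*x) gives A = -3/4, so w_p = -3*exp(-3*x)/4.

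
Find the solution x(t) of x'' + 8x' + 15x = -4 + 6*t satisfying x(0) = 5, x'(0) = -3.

x = -12/25 + 12*exp(-3*t) - 163*exp(-5*t)/25 + 2*t/5

Characteristic equation r² + 8r + 15 = 0 factors as (r + 5)(r + 3) = 0, so r = -5, -3.
Hence x_h = C1*exp(-5*t) + C2*exp(-3*t).
For the particular solution try x_p = A0 + A1*t. Substituting and matching coefficients of each power of t gives A0 = -12/25, A1 = 2/5, so x_p = -12/25 + 2*t/5.
General solution: x = -12/25 + 2*t/5 + C1*exp(-5*t) + C2*exp(-3*t).
Apply the initial conditions: x(0) = -12/25 + C1 + C2 = 5 and x'(0) = 2/5 - 5*C1 - 3*C2 = -3. Solving gives C1 = -163/25, C2 = 12.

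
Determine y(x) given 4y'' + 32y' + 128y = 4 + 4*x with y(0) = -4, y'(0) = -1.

y = 3/128 + x/32 - 515*cos(4*x)*exp(-4*x)/128 - 137*exp(-4*x)*sin(4*x)/32

Divide through by 4: y'' + 8y' + 32y = 1 + x.
Characteristic equation r² + 8r + 32 = 0 has discriminant (8)² - 4·(32) = -64 < 0, so r = -4 ± 4i.
Hence y_h = C1*cos(4*x)*exp(-4*x) + C2*exp(-4*x)*sin(4*x).
For the particular solution try y_p = A0 + A1*x. Substituting and matching coefficients of each power of x gives A0 = 3/128, A1 = 1/32, so y_p = 3/128 + x/32.
General solution: y = 3/128 + x/32 + C1*cos(4*x)*exp(-4*x) + C2*exp(-4*x)*sin(4*x).
Apply the initial conditions: y(0) = 3/128 + C1 = -4 and y'(0) = 1/32 - 4*C1 + 4*C2 = -1. Solving gives C1 = -515/128, C2 = -137/32.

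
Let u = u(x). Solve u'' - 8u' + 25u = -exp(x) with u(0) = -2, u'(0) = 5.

u = -exp(x)/18 - 35*cos(3*x)*exp(4*x)/18 + 77*exp(4*x)*sin(3*x)/18

Characteristic equation r² - 8r + 25 = 0 has discriminant (-8)² - 4·(25) = -36 < 0, so r = 4 ± 3i.
Hence u_h = C1*cos(3*x)*exp(4*x) + C2*exp(4*x)*sin(3*x).
Try u_p = A*exp(x). Substituting into the equation and dividing by exp(x) gives A = -1/18, so u_p = -exp(x)/18.
General solution: u = -exp(x)/18 + C1*cos(3*x)*exp(4*x) + C2*exp(4*x)*sin(3*x).
Apply the initial conditions: u(0) = -1/18 + C1 = -2 and u'(0) = -1/18 + 3*C2 + 4*C1 = 5. Solving gives C1 = -35/18, C2 = 77/18.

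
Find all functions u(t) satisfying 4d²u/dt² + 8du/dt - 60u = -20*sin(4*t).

Divide through by 4: u'' + 2u' - 15u = -5*sin(4*t).
Characteristic equation r² + 2r - 15 = 0 factors as (r - 3)(r + 5) = 0, so r = 3, -5.
Hence u_h = C1*exp(3*t) + C2*exp(-5*t).
Try u_p = A*cos(4*t) + B*sin(4*t). Substituting and equating the coefficients of cos(4t) and sin(4t) gives A = 8/205, B = 31/205, so u_p = 8*cos(4*t)/205 + 31*sin(4*t)/205.

u = 8*cos(4*t)/205 + 31*sin(4*t)/205 + C1*exp(3*t) + C2*exp(-5*t)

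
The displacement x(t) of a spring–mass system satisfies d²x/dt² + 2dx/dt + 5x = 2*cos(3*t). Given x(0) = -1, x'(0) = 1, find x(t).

x = -2*cos(3*t)/13 + 3*sin(3*t)/13 - 11*cos(2*t)*exp(-t)/13 - 7*exp(-t)*sin(2*t)/26

Characteristic equation r² + 2r + 5 = 0 has discriminant (2)² - 4·(5) = -16 < 0, so r = -1 ± 2i.
Hence x_h = C1*cos(2*t)*exp(-t) + C2*exp(-t)*sin(2*t).
Try x_p = A*cos(3*t) + B*sin(3*t). Substituting and equating the coefficients of cos(3t) and sin(3t) gives A = -2/13, B = 3/13, so x_p = -2*cos(3*t)/13 + 3*sin(3*t)/13.
General solution: x = -2*cos(3*t)/13 + 3*sin(3*t)/13 + C1*cos(2*t)*exp(-t) + C2*exp(-t)*sin(2*t).
Apply the initial conditions: x(0) = -2/13 + C1 = -1 and x'(0) = 9/13 - C1 + 2*C2 = 1. Solving gives C1 = -11/13, C2 = -7/26.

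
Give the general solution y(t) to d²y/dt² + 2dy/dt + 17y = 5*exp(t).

y = exp(t)/4 + C1*cos(4*t)*exp(-t) + C2*exp(-t)*sin(4*t)

Characteristic equation r² + 2r + 17 = 0 has discriminant (2)² - 4·(17) = -64 < 0, so r = -1 ± 4i.
Hence y_h = C1*cos(4*t)*exp(-t) + C2*exp(-t)*sin(4*t).
Try y_p = A*exp(t). Substituting into the equation and dividing by exp(t) gives A = 1/4, so y_p = exp(t)/4.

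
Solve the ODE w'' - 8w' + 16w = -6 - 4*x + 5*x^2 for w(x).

w = -49/128 + x/16 + 5*x**2/16 + C1*exp(4*x) + C2*x*exp(4*x)

Characteristic equation r² - 8r + 16 = 0 has discriminant (-8)² - 4·(16) = 0, so r = 4 is a repeated root.
Hence w_h = (C1 + C2*x)*exp(4*x).
For the particular solution try w_p = A0 + A1*x + A2*x^2. Substituting and matching coefficients of each power of x gives A0 = -49/128, A1 = 1/16, A2 = 5/16, so w_p = -49/128 + x/16 + 5*x^2/16.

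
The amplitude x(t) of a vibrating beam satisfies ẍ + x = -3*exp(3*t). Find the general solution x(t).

x = -3*exp(3*t)/10 + C1*cos(t) + C2*sin(t)

Characteristic equation r² + 1 = 0 has discriminant (0)² - 4·(1) = -4 < 0, so r = ± i.
Hence x_h = C1*cos(t) + C2*sin(t).
Try x_p = A*exp(3*t). Substituting into the equation and dividing by exp(3*t) gives A = -3/10, so x_p = -3*exp(3*t)/10.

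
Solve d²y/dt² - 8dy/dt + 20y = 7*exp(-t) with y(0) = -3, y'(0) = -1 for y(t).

Characteristic equation r² - 8r + 20 = 0 has discriminant (-8)² - 4·(20) = -16 < 0, so r = 4 ± 2i.
Hence y_h = C1*cos(2*t)*exp(4*t) + C2*exp(4*t)*sin(2*t).
Try y_p = A*exp(-t). Substituting into the equation and dividing by exp(-t) gives A = 7/29, so y_p = 7*exp(-t)/29.
General solution: y = 7*exp(-t)/29 + C1*cos(2*t)*exp(4*t) + C2*exp(4*t)*sin(2*t).
Apply the initial conditions: y(0) = 7/29 + C1 = -3 and y'(0) = -7/29 + 2*C2 + 4*C1 = -1. Solving gives C1 = -94/29, C2 = 177/29.

y = 7*exp(-t)/29 - 94*cos(2*t)*exp(4*t)/29 + 177*exp(4*t)*sin(2*t)/29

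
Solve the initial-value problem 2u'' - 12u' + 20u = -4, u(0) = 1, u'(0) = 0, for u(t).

Divide through by 2: u'' - 6u' + 10u = -2.
Characteristic equation r² - 6r + 10 = 0 has discriminant (-6)² - 4·(10) = -4 < 0, so r = 3 ± i.
Hence u_h = C1*cos(t)*exp(3*t) + C2*exp(3*t)*sin(t).
For the particular solution try u_p = A0. Substituting and matching coefficients of each power of t gives A0 = -1/5, so u_p = -1/5.
General solution: u = -1/5 + C1*cos(t)*exp(3*t) + C2*exp(3*t)*sin(t).
Apply the initial conditions: u(0) = -1/5 + C1 = 1 and u'(0) = C2 + 3*C1 = 0. Solving gives C1 = 6/5, C2 = -18/5.

u = -1/5 - 18*exp(3*t)*sin(t)/5 + 6*cos(t)*exp(3*t)/5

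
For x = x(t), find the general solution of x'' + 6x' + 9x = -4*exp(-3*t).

Characteristic equation r² + 6r + 9 = 0 has discriminant (6)² - 4·(9) = 0, so r = -3 is a repeated root.
Hence x_h = (C1 + C2*t)*exp(-3*t).
Since exp(-3*t) solves the homogeneous equation (r = -3 is a root of multiplicity 2), multiply the trial by t^2. Try x_p = A*t^2*exp(-3*t). Substituting into the equation and dividing by exp(-3*t) gives A = -2, so x_p = -2*t^2*exp(-3*t).

x = C1*exp(-3*t) - 2*t**2*exp(-3*t) + C2*t*exp(-3*t)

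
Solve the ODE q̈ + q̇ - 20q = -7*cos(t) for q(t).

q = -7*sin(t)/442 + 147*cos(t)/442 + C1*exp(-5*t) + C2*exp(4*t)

Characteristic equation r² + r - 20 = 0 factors as (r + 5)(r - 4) = 0, so r = -5, 4.
Hence q_h = C1*exp(-5*t) + C2*exp(4*t).
Try q_p = A*cos(t) + B*sin(t). Substituting and equating the coefficients of cos(t) and sin(t) gives A = 147/442, B = -7/442, so q_p = -7*sin(t)/442 + 147*cos(t)/442.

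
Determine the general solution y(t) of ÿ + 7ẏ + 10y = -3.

Characteristic equation r² + 7r + 10 = 0 factors as (r + 5)(r + 2) = 0, so r = -5, -2.
Hence y_h = C1*exp(-5*t) + C2*exp(-2*t).
For the particular solution try y_p = A0. Substituting and matching coefficients of each power of t gives A0 = -3/10, so y_p = -3/10.

y = -3/10 + C1*exp(-5*t) + C2*exp(-2*t)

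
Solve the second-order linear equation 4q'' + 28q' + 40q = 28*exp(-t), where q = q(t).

q = 7*exp(-t)/4 + C1*exp(-5*t) + C2*exp(-2*t)

Divide through by 4: q'' + 7q' + 10q = 7*exp(-t).
Characteristic equation r² + 7r + 10 = 0 factors as (r + 5)(r + 2) = 0, so r = -5, -2.
Hence q_h = C1*exp(-5*t) + C2*exp(-2*t).
Try q_p = A*exp(-t). Substituting into the equation and dividing by exp(-t) gives A = 7/4, so q_p = 7*exp(-t)/4.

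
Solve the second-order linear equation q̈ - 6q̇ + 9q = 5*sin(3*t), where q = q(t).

Characteristic equation r² - 6r + 9 = 0 has discriminant (-6)² - 4·(9) = 0, so r = 3 is a repeated root.
Hence q_h = (C1 + C2*t)*exp(3*t).
Try q_p = A*cos(3*t) + B*sin(3*t). Substituting and equating the coefficients of cos(3t) and sin(3t) gives A = 5/18, B = 0, so q_p = 5*cos(3*t)/18.

q = 5*cos(3*t)/18 + C1*exp(3*t) + C2*t*exp(3*t)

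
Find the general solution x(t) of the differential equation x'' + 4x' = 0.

Characteristic equation r² + 4r = 0 factors as (r + 4)r = 0, so r = -4, 0.
Hence x_h = C1*exp(-4*t) + C2.

x = C2 + C1*exp(-4*t)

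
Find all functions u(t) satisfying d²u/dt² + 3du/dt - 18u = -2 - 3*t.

Characteristic equation r² + 3r - 18 = 0 factors as (r - 3)(r + 6) = 0, so r = 3, -6.
Hence u_h = C1*exp(3*t) + C2*exp(-6*t).
For the particular solution try u_p = A0 + A1*t. Substituting and matching coefficients of each power of t gives A0 = 5/36, A1 = 1/6, so u_p = 5/36 + t/6.

u = 5/36 + t/6 + C1*exp(3*t) + C2*exp(-6*t)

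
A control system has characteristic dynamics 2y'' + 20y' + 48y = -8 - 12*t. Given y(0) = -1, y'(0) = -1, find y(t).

Divide through by 2: y'' + 10y' + 24y = -4 - 6*t.
Characteristic equation r² + 10r + 24 = 0 factors as (r + 4)(r + 6) = 0, so r = -4, -6.
Hence y_h = C1*exp(-4*t) + C2*exp(-6*t).
For the particular solution try y_p = A0 + A1*t. Substituting and matching coefficients of each power of t gives A0 = -1/16, A1 = -1/4, so y_p = -1/16 - t/4.
General solution: y = -1/16 - t/4 + C1*exp(-4*t) + C2*exp(-6*t).
Apply the initial conditions: y(0) = -1/16 + C1 + C2 = -1 and y'(0) = -1/4 - 6*C2 - 4*C1 = -1. Solving gives C1 = -51/16, C2 = 9/4.

y = -1/16 - 51*exp(-4*t)/16 - t/4 + 9*exp(-6*t)/4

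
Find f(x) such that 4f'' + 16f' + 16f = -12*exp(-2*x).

Divide through by 4: f'' + 4f' + 4f = -3*exp(-2*x).
Characteristic equation r² + 4r + 4 = 0 has discriminant (4)² - 4·(4) = 0, so r = -2 is a repeated root.
Hence f_h = (C1 + C2*x)*exp(-2*x).
Since exp(-2*x) solves the homogeneous equation (r = -2 is a root of multiplicity 2), multiply the trial by x^2. Try f_p = A*x^2*exp(-2*x). Substituting into the equation and dividing by exp(-2*x) gives A = -3/2, so f_p = -3*x^2*exp(-2*x)/2.

f = C1*exp(-2*x) - 3*x**2*exp(-2*x)/2 + C2*x*exp(-2*x)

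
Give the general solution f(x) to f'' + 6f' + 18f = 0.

f = C1*cos(3*x)*exp(-3*x) + C2*exp(-3*x)*sin(3*x)

Characteristic equation r² + 6r + 18 = 0 has discriminant (6)² - 4·(18) = -36 < 0, so r = -3 ± 3i.
Hence f_h = C1*cos(3*x)*exp(-3*x) + C2*exp(-3*x)*sin(3*x).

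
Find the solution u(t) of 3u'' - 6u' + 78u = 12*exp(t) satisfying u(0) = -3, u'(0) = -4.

u = 4*exp(t)/25 - 79*cos(5*t)*exp(t)/25 - exp(t)*sin(5*t)/5

Divide through by 3: u'' - 2u' + 26u = 4*exp(t).
Characteristic equation r² - 2r + 26 = 0 has discriminant (-2)² - 4·(26) = -100 < 0, so r = 1 ± 5i.
Hence u_h = C1*cos(5*t)*exp(t) + C2*exp(t)*sin(5*t).
Try u_p = A*exp(t). Substituting into the equation and dividing by exp(t) gives A = 4/25, so u_p = 4*exp(t)/25.
General solution: u = 4*exp(t)/25 + C1*cos(5*t)*exp(t) + C2*exp(t)*sin(5*t).
Apply the initial conditions: u(0) = 4/25 + C1 = -3 and u'(0) = 4/25 + C1 + 5*C2 = -4. Solving gives C1 = -79/25, C2 = -1/5.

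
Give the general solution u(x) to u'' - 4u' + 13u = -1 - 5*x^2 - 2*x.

u = -303/2197 - 66*x/169 - 5*x**2/13 + C1*cos(3*x)*exp(2*x) + C2*exp(2*x)*sin(3*x)

Characteristic equation r² - 4r + 13 = 0 has discriminant (-4)² - 4·(13) = -36 < 0, so r = 2 ± 3i.
Hence u_h = C1*cos(3*x)*exp(2*x) + C2*exp(2*x)*sin(3*x).
For the particular solution try u_p = A0 + A1*x + A2*x^2. Substituting and matching coefficients of each power of x gives A0 = -20*2**(17/240)*3**(51/80)*5**(149/240)*7**(19/80)/1323, A1 = -66/169, A2 = -5/13, so u_p = -303/2197 - 66*x/169 - 5*x^2/13.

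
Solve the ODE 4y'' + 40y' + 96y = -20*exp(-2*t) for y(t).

y = -5*exp(-2*t)/8 + C1*exp(-4*t) + C2*exp(-6*t)

Divide through by 4: y'' + 10y' + 24y = -5*exp(-2*t).
Characteristic equation r² + 10r + 24 = 0 factors as (r + 4)(r + 6) = 0, so r = -4, -6.
Hence y_h = C1*exp(-4*t) + C2*exp(-6*t).
Try y_p = A*exp(-2*t). Substituting into the equation and dividing by exp(-2*t) gives A = -5/8, so y_p = -5*exp(-2*t)/8.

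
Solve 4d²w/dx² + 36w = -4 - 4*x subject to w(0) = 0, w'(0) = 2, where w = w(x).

Divide through by 4: w'' + 9w = -1 - x.
Characteristic equation r² + 9 = 0 has discriminant (0)² - 4·(9) = -36 < 0, so r = ± 3i.
Hence w_h = C1*cos(3*x) + C2*sin(3*x).
For the particular solution try w_p = A0 + A1*x. Substituting and matching coefficients of each power of x gives A0 = -1/9, A1 = -1/9, so w_p = -1/9 - x/9.
General solution: w = -1/9 - x/9 + C1*cos(3*x) + C2*sin(3*x).
Apply the initial conditions: w(0) = -1/9 + C1 = 0 and w'(0) = -1/9 + 3*C2 = 2. Solving gives C1 = 1/9, C2 = 19/27.

w = -1/9 - x/9 + cos(3*x)/9 + 19*sin(3*x)/27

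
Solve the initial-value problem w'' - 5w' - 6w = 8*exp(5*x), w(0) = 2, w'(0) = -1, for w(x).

w = -4*exp(5*x)/3 + 9*exp(6*x)/7 + 43*exp(-x)/21

Characteristic equation r² - 5r - 6 = 0 factors as (r + 1)(r - 6) = 0, so r = -1, 6.
Hence w_h = C1*exp(-x) + C2*exp(6*x).
Try w_p = A*exp(5*x). Substituting into the equation and dividing by exp(5*x) gives A = -4/3, so w_p = -4*exp(5*x)/3.
General solution: w = -4*exp(5*x)/3 + C1*exp(-x) + C2*exp(6*x).
Apply the initial conditions: w(0) = -4/3 + C1 + C2 = 2 and w'(0) = -20/3 - C1 + 6*C2 = -1. Solving gives C1 = 43/21, C2 = 9/7.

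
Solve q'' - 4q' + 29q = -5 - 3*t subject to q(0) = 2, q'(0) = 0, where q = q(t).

Characteristic equation r² - 4r + 29 = 0 has discriminant (-4)² - 4·(29) = -100 < 0, so r = 2 ± 5i.
Hence q_h = C1*cos(5*t)*exp(2*t) + C2*exp(2*t)*sin(5*t).
For the particular solution try q_p = A0 + A1*t. Substituting and matching coefficients of each power of t gives A0 = -157/841, A1 = -3/29, so q_p = -157/841 - 3*t/29.
General solution: q = -157/841 - 3*t/29 + C1*cos(5*t)*exp(2*t) + C2*exp(2*t)*sin(5*t).
Apply the initial conditions: q(0) = -157/841 + C1 = 2 and q'(0) = -3/29 + 2*C1 + 5*C2 = 0. Solving gives C1 = 1839/841, C2 = -3591/4205.

q = -157/841 - 3*t/29 - 3591*exp(2*t)*sin(5*t)/4205 + 1839*cos(5*t)*exp(2*t)/841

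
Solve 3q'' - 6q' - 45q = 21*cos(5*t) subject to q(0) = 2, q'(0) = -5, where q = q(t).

Divide through by 3: q'' - 2q' - 15q = 7*cos(5*t).
Characteristic equation r² - 2r - 15 = 0 factors as (r + 3)(r - 5) = 0, so r = -3, 5.
Hence q_h = C1*exp(-3*t) + C2*exp(5*t).
Try q_p = A*cos(5*t) + B*sin(5*t). Substituting and equating the coefficients of cos(5t) and sin(5t) gives A = -14/85, B = -7/170, so q_p = -14*cos(5*t)/85 - 7*sin(5*t)/170.
General solution: q = -14*cos(5*t)/85 - 7*sin(5*t)/170 + C1*exp(-3*t) + C2*exp(5*t).
Apply the initial conditions: q(0) = -14/85 + C1 + C2 = 2 and q'(0) = -7/34 - 3*C1 + 5*C2 = -5. Solving gives C1 = 531/272, C2 = 17/80.

q = -14*cos(5*t)/85 - 7*sin(5*t)/170 + 17*exp(5*t)/80 + 531*exp(-3*t)/272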